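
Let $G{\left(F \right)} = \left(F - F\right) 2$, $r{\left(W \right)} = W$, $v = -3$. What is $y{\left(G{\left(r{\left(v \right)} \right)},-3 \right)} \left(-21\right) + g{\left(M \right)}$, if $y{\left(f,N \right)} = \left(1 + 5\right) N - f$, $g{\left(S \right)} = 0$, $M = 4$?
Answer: $378$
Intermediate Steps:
$G{\left(F \right)} = 0$ ($G{\left(F \right)} = 0 \cdot 2 = 0$)
$y{\left(f,N \right)} = - f + 6 N$ ($y{\left(f,N \right)} = 6 N - f = - f + 6 N$)
$y{\left(G{\left(r{\left(v \right)} \right)},-3 \right)} \left(-21\right) + g{\left(M \right)} = \left(\left(-1\right) 0 + 6 \left(-3\right)\right) \left(-21\right) + 0 = \left(0 - 18\right) \left(-21\right) + 0 = \left(-18\right) \left(-21\right) + 0 = 378 + 0 = 378$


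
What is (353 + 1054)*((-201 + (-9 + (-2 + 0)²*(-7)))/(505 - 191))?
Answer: -167433/157 ≈ -1066.5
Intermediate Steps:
(353 + 1054)*((-201 + (-9 + (-2 + 0)²*(-7)))/(505 - 191)) = 1407*((-201 + (-9 + (-2)²*(-7)))/314) = 1407*((-201 + (-9 + 4*(-7)))*(1/314)) = 1407*((-201 + (-9 - 28))*(1/314)) = 1407*((-201 - 37)*(1/314)) = 1407*(-238*1/314) = 1407*(-119/157) = -167433/157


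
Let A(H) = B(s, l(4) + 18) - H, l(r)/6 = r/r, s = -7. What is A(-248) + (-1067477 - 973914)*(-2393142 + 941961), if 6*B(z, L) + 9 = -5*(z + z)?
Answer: 17774566998175/6 ≈ 2.9624e+12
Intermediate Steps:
l(r) = 6 (l(r) = 6*(r/r) = 6*1 = 6)
B(z, L) = -3/2 - 5*z/3 (B(z, L) = -3/2 + (-5*(z + z))/6 = -3/2 + (-10*z)/6 = -3/2 - 5*z/3)
A(H) = 61/6 - H (A(H) = (-3/2 - 5/3*(-7)) - H = (-3/2 + 35/3) - H = 61/6 - H)
A(-248) + (-1067477 - 973914)*(-2393142 + 941961) = (61/6 - 1*(-248)) + (-1067477 - 973914)*(-2393142 + 941961) = (61/6 + 248) - 2041391*(-1451181) = 1549/6 + 2962427832771 = 17774566998175/6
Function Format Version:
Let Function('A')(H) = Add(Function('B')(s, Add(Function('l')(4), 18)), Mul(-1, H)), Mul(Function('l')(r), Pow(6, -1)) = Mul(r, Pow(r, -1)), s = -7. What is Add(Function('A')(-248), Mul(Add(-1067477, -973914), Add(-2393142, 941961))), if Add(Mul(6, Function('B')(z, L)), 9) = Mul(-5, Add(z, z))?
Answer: Rational(17774566998175, 6) ≈ 2.9624e+12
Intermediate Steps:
Function('l')(r) = 6 (Function('l')(r) = Mul(6, Mul(r, Pow(r, -1))) = Mul(6, 1) = 6)
Function('B')(z, L) = Add(Rational(-3, 2), Mul(Rational(-5, 3), z)) (Function('B')(z, L) = Add(Rational(-3, 2), Mul(Rational(1, 6), Mul(-5, Add(z, z)))) = Add(Rational(-3, 2), Mul(Rational(1, 6), Mul(-5, Mul(2, z)))) = Add(Rational(-3, 2), Mul(Rational(1, 6), Mul(-10, z))) = Add(Rational(-3, 2), Mul(Rational(-5, 3), z)))
Function('A')(H) = Add(Rational(61, 6), Mul(-1, H)) (Function('A')(H) = Add(Add(Rational(-3, 2), Mul(Rational(-5, 3), -7)), Mul(-1, H)) = Add(Add(Rational(-3, 2), Rational(35, 3)), Mul(-1, H)) = Add(Rational(61, 6), Mul(-1, H)))
Add(Function('A')(-248), Mul(Add(-1067477, -973914), Add(-2393142, 941961))) = Add(Add(Rational(61, 6), Mul(-1, -248)), Mul(Add(-1067477, -973914), Add(-2393142, 941961))) = Add(Add(Rational(61, 6), 248), Mul(-2041391, -1451181)) = Add(Rational(1549, 6), 2962427832771) = Rational(17774566998175, 6)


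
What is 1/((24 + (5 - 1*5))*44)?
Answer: 1/1056 ≈ 0.00094697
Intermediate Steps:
1/((24 + (5 - 1*5))*44) = 1/((24 + (5 - 5))*44) = 1/((24 + 0)*44) = 1/(24*44) = 1/1056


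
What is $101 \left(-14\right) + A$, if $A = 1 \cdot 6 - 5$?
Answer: $-1413$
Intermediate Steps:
$A = 1$ ($A = 6 - 5 = 1$)
$101 \left(-14\right) + A = 101 \left(-14\right) + 1 = -1414 + 1 = -1413$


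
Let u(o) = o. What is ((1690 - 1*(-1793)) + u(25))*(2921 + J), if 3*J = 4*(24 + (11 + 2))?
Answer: 31259788/3 ≈ 1.0420e+7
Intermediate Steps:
J = 148/3 (J = (4*(24 + (11 + 2)))/3 = (4*(24 + 13))/3 = (4*37)/3 = (⅓)*148 = 148/3 ≈ 49.333)
((1690 - 1*(-1793)) + u(25))*(2921 + J) = ((1690 - 1*(-1793)) + 25)*(2921 + 148/3) = ((1690 + 1793) + 25)*(8911/3) = (3483 + 25)*(8911/3) = 3508*(8911/3) = 31259788/3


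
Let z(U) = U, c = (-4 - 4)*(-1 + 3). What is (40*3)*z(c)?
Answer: -1920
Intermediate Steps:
c = -16 (c = -8*2 = -16)
(40*3)*z(c) = (40*3)*(-16) = 120*(-16) = -1920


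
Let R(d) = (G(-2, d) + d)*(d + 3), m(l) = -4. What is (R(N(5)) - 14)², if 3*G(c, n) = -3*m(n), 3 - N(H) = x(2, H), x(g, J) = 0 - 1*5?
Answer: 13924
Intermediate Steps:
x(g, J) = -5 (x(g, J) = 0 - 5 = -5)
N(H) = 8 (N(H) = 3 - 1*(-5) = 3 + 5 = 8)
G(c, n) = 4 (G(c, n) = (-3*(-4))/3 = (⅓)*12 = 4)
R(d) = (3 + d)*(4 + d) (R(d) = (4 + d)*(d + 3) = (4 + d)*(3 + d) = (3 + d)*(4 + d))
(R(N(5)) - 14)² = ((12 + 8² + 7*8) - 14)² = ((12 + 64 + 56) - 14)² = (132 - 14)² = 118² = 13924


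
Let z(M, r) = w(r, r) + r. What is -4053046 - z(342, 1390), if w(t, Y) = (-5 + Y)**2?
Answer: -5972661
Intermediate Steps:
z(M, r) = r + (-5 + r)**2 (z(M, r) = (-5 + r)**2 + r = r + (-5 + r)**2)
-4053046 - z(342, 1390) = -4053046 - (1390 + (-5 + 1390)**2) = -4053046 - (1390 + 1385**2) = -4053046 - (1390 + 1918225) = -4053046 - 1*1919615 = -4053046 - 1919615 = -5972661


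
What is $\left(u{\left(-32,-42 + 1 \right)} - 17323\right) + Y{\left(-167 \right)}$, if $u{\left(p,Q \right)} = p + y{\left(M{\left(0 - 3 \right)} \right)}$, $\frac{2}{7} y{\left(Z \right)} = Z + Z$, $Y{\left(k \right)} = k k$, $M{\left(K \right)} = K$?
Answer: $10513$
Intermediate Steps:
$Y{\left(k \right)} = k^{2}$
$y{\left(Z \right)} = 7 Z$ ($y{\left(Z \right)} = \frac{7 \left(Z + Z\right)}{2} = \frac{7 \cdot 2 Z}{2} = 7 Z$)
$u{\left(p,Q \right)} = -21 + p$ ($u{\left(p,Q \right)} = p + 7 \left(0 - 3\right) = p + 7 \left(-3\right) = p - 21 = -21 + p$)
$\left(u{\left(-32,-42 + 1 \right)} - 17323\right) + Y{\left(-167 \right)} = \left(\left(-21 - 32\right) - 17323\right) + \left(-167\right)^{2} = \left(-53 - 17323\right) + 27889 = -17376 + 27889 = 10513$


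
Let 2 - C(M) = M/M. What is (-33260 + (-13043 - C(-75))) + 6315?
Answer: -39989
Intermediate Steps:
C(M) = 1 (C(M) = 2 - M/M = 2 - 1*1 = 2 - 1 = 1)
(-33260 + (-13043 - C(-75))) + 6315 = (-33260 + (-13043 - 1*1)) + 6315 = (-33260 + (-13043 - 1)) + 6315 = (-33260 - 13044) + 6315 = -46304 + 6315 = -39989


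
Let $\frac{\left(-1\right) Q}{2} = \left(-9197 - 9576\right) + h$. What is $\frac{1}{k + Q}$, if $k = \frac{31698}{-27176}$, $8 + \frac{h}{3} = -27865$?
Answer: $\frac{13588}{2782589143} \approx 4.8832 \cdot 10^{-6}$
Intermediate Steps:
$h = -83619$ ($h = -24 + 3 \left(-27865\right) = -24 - 83595 = -83619$)
$Q = 204784$ ($Q = - 2 \left(\left(-9197 - 9576\right) - 83619\right) = - 2 \left(-18773 - 83619\right) = \left(-2\right) \left(-102392\right) = 204784$)
$k = - \frac{15849}{13588}$ ($k = 31698 \left(- \frac{1}{27176}\right) = - \frac{15849}{13588} \approx -1.1664$)
$\frac{1}{k + Q} = \frac{1}{- \frac{15849}{13588} + 204784} = \frac{1}{\frac{2782589143}{13588}} = \frac{13588}{2782589143}$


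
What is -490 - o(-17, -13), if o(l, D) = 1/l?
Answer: -8329/17 ≈ -489.94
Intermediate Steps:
-490 - o(-17, -13) = -490 - 1/(-17) = -490 - 1*(-1/17) = -490 + 1/17 = -8329/17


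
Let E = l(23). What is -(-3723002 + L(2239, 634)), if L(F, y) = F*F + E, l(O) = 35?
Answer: -1290154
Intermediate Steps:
E = 35
L(F, y) = 35 + F² (L(F, y) = F*F + 35 = F² + 35 = 35 + F²)
-(-3723002 + L(2239, 634)) = -(-3723002 + (35 + 2239²)) = -(-3723002 + (35 + 5013121)) = -(-3723002 + 5013156) = -1*1290154 = -1290154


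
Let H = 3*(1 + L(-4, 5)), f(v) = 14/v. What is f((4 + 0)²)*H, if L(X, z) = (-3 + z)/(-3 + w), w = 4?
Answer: 63/8 ≈ 7.8750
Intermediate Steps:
L(X, z) = -3 + z (L(X, z) = (-3 + z)/(-3 + 4) = (-3 + z)/1 = (-3 + z)*1 = -3 + z)
H = 9 (H = 3*(1 + (-3 + 5)) = 3*(1 + 2) = 3*3 = 9)
f((4 + 0)²)*H = (14/((4 + 0)²))*9 = (14/(4²))*9 = (14/16)*9 = (14*(1/16))*9 = (7/8)*9 = 63/8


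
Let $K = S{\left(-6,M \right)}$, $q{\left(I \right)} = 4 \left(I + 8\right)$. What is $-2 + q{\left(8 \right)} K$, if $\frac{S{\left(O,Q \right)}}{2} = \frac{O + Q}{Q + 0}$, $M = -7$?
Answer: $\frac{1650}{7} \approx 235.71$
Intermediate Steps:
$q{\left(I \right)} = 32 + 4 I$ ($q{\left(I \right)} = 4 \left(8 + I\right) = 32 + 4 I$)
$S{\left(O,Q \right)} = \frac{2 \left(O + Q\right)}{Q}$ ($S{\left(O,Q \right)} = 2 \frac{O + Q}{Q + 0} = 2 \frac{O + Q}{Q} = \frac{2 \left(O + Q\right)}{Q}$)
$K = \frac{26}{7}$ ($K = 2 + 2 \left(-6\right) \frac{1}{-7} = 2 + 2 \left(-6\right) \left(- \frac{1}{7}\right) = 2 + \frac{12}{7} = \frac{26}{7} \approx 3.7143$)
$-2 + q{\left(8 \right)} K = -2 + \left(32 + 4 \cdot 8\right) \frac{26}{7} = -2 + \left(32 + 32\right) \frac{26}{7} = -2 + 64 \cdot \frac{26}{7} = -2 + \frac{1664}{7} = \frac{1650}{7}$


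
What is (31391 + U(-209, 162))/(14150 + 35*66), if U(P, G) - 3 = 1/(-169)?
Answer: 1061117/556348 ≈ 1.9073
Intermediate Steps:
U(P, G) = 506/169 (U(P, G) = 3 + 1/(-169) = 3 - 1/169 = 506/169)
(31391 + U(-209, 162))/(14150 + 35*66) = (31391 + 506/169)/(14150 + 35*66) = 5305585/(169*(14150 + 2310)) = (5305585/169)/16460 = (5305585/169)*(1/16460) = 1061117/556348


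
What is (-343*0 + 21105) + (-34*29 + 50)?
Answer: 20169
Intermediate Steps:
(-343*0 + 21105) + (-34*29 + 50) = (0 + 21105) + (-986 + 50) = 21105 - 936 = 20169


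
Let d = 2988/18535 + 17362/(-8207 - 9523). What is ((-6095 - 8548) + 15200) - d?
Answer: 18331325878/32862555 ≈ 557.82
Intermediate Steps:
d = -26882743/32862555 (d = 2988*(1/18535) + 17362/(-17730) = 2988/18535 + 17362*(-1/17730) = 2988/18535 - 8681/8865 = -26882743/32862555 ≈ -0.81804)
((-6095 - 8548) + 15200) - d = ((-6095 - 8548) + 15200) - 1*(-26882743/32862555) = (-14643 + 15200) + 26882743/32862555 = 557 + 26882743/32862555 = 18331325878/32862555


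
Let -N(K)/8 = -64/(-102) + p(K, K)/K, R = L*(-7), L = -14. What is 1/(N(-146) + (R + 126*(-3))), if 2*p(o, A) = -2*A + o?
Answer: -51/14332 ≈ -0.0035585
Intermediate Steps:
p(o, A) = o/2 - A (p(o, A) = (-2*A + o)/2 = (o - 2*A)/2 = o/2 - A)
R = 98 (R = -14*(-7) = 98)
N(K) = -52/51 (N(K) = -8*(-64/(-102) + (K/2 - K)/K) = -8*(-64*(-1/102) + (-K/2)/K) = -8*(32/51 - ½) = -8*13/102 = -52/51)
1/(N(-146) + (R + 126*(-3))) = 1/(-52/51 + (98 + 126*(-3))) = 1/(-52/51 + (98 - 378)) = 1/(-52/51 - 280) = 1/(-14332/51) = -51/14332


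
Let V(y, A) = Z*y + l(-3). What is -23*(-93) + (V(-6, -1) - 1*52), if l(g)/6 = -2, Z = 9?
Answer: 2021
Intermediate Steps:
l(g) = -12 (l(g) = 6*(-2) = -12)
V(y, A) = -12 + 9*y (V(y, A) = 9*y - 12 = -12 + 9*y)
-23*(-93) + (V(-6, -1) - 1*52) = -23*(-93) + ((-12 + 9*(-6)) - 1*52) = 2139 + ((-12 - 54) - 52) = 2139 + (-66 - 52) = 2139 - 118 = 2021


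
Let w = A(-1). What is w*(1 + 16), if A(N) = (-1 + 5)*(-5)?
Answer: -340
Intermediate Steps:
A(N) = -20 (A(N) = 4*(-5) = -20)
w = -20
w*(1 + 16) = -20*(1 + 16) = -20*17 = -340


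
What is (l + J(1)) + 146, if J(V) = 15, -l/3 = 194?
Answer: -421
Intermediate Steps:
l = -582 (l = -3*194 = -582)
(l + J(1)) + 146 = (-582 + 15) + 146 = -567 + 146 = -421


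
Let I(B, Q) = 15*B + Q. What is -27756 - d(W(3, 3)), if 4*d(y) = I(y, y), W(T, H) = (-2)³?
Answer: -27724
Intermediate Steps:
W(T, H) = -8
I(B, Q) = Q + 15*B
d(y) = 4*y (d(y) = (y + 15*y)/4 = (16*y)/4 = 4*y)
-27756 - d(W(3, 3)) = -27756 - 4*(-8) = -27756 - 1*(-32) = -27756 + 32 = -27724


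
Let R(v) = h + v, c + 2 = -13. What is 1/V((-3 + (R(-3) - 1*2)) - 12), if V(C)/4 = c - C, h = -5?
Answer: 1/40 ≈ 0.025000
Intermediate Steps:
c = -15 (c = -2 - 13 = -15)
R(v) = -5 + v
V(C) = -60 - 4*C (V(C) = 4*(-15 - C) = -60 - 4*C)
1/V((-3 + (R(-3) - 1*2)) - 12) = 1/(-60 - 4*((-3 + ((-5 - 3) - 1*2)) - 12)) = 1/(-60 - 4*((-3 + (-8 - 2)) - 12)) = 1/(-60 - 4*((-3 - 10) - 12)) = 1/(-60 - 4*(-13 - 12)) = 1/(-60 - 4*(-25)) = 1/(-60 + 100) = 1/40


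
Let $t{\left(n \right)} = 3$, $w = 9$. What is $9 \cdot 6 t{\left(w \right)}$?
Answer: $162$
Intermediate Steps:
$9 \cdot 6 t{\left(w \right)} = 9 \cdot 6 \cdot 3 = 54 \cdot 3 = 162$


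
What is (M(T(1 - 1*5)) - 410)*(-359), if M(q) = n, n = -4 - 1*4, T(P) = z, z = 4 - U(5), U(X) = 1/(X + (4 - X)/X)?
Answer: 150062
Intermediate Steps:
U(X) = 1/(X + (4 - X)/X)
z = 91/24 (z = 4 - 5/(4 + 5² - 1*5) = 4 - 5/(4 + 25 - 5) = 4 - 5/24 = 91/24 ≈ 3.7917)
T(P) = 91/24
n = -8 (n = -4 - 4 = -8)
M(q) = -8
(M(T(1 - 1*5)) - 410)*(-359) = (-8 - 410)*(-359) = -418*(-359) = 150062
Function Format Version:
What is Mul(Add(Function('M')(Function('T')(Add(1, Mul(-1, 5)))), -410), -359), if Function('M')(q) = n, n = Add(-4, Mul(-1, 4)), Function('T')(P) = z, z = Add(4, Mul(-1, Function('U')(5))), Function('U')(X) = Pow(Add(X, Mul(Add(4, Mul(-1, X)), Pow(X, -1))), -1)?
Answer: 150062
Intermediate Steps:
Function('U')(X) = Pow(Add(X, Mul(Pow(X, -1), Add(4, Mul(-1, X)))), -1)
z = Rational(91, 24) (z = Add(4, Mul(-1, Mul(5, Pow(Add(4, Pow(5, 2), Mul(-1, 5)), -1)))) = Add(4, Mul(-1, Mul(5, Pow(Add(4, 25, -5), -1)))) = Add(4, Mul(-1, Mul(5, Pow(24, -1)))) = Add(4, Mul(-1, Mul(5, Rational(1, 24)))) = Add(4, Mul(-1, Rational(5, 24))) = Add(4, Rational(-5, 24)) = Rational(91, 24) ≈ 3.7917)
Function('T')(P) = Rational(91, 24)
n = -8 (n = Add(-4, -4) = -8)
Function('M')(q) = -8
Mul(Add(Function('M')(Function('T')(Add(1, Mul(-1, 5)))), -410), -359) = Mul(Add(-8, -410), -359) = Mul(-418, -359) = 150062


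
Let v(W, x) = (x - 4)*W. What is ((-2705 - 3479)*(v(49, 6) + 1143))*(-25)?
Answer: 191858600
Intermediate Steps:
v(W, x) = W*(-4 + x) (v(W, x) = (-4 + x)*W = W*(-4 + x))
((-2705 - 3479)*(v(49, 6) + 1143))*(-25) = ((-2705 - 3479)*(49*(-4 + 6) + 1143))*(-25) = -6184*(49*2 + 1143)*(-25) = -6184*(98 + 1143)*(-25) = -6184*1241*(-25) = -7674344*(-25) = 191858600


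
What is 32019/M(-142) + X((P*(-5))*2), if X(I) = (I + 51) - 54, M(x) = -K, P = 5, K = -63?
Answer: 9560/21 ≈ 455.24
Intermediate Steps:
M(x) = 63 (M(x) = -1*(-63) = 63)
X(I) = -3 + I (X(I) = (51 + I) - 54 = -3 + I)
32019/M(-142) + X((P*(-5))*2) = 32019/63 + (-3 + (5*(-5))*2) = 32019*(1/63) + (-3 - 25*2) = 10673/21 + (-3 - 50) = 10673/21 - 53 = 9560/21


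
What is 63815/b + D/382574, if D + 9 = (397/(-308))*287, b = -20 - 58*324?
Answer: -268631971029/79166802968 ≈ -3.3932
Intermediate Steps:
b = -18812 (b = -20 - 18792 = -18812)
D = -16673/44 (D = -9 + (397/(-308))*287 = -9 + (397*(-1/308))*287 = -9 - 397/308*287 = -9 - 16277/44 = -16673/44 ≈ -378.93)
63815/b + D/382574 = 63815/(-18812) - 16673/44/382574 = 63815*(-1/18812) - 16673/44*1/382574 = -63815/18812 - 16673/16833256 = -268631971029/79166802968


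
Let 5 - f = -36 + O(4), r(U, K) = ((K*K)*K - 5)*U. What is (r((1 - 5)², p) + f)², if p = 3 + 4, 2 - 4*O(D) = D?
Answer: 118788201/4 ≈ 2.9697e+7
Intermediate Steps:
O(D) = ½ - D/4
p = 7
r(U, K) = U*(-5 + K³) (r(U, K) = (K²*K - 5)*U = (K³ - 5)*U = (-5 + K³)*U = U*(-5 + K³))
f = 83/2 (f = 5 - (-36 + (½ - ¼*4)) = 5 - (-36 + (½ - 1)) = 5 - (-36 - ½) = 5 - 1*(-73/2) = 5 + 73/2 = 83/2 ≈ 41.500)
(r((1 - 5)², p) + f)² = ((1 - 5)²*(-5 + 7³) + 83/2)² = ((-4)²*(-5 + 343) + 83/2)² = (16*338 + 83/2)² = (5408 + 83/2)² = (10899/2)² = 118788201/4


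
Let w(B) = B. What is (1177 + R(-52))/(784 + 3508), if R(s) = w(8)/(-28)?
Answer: 8237/30044 ≈ 0.27416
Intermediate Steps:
R(s) = -2/7 (R(s) = 8/(-28) = 8*(-1/28) = -2/7)
(1177 + R(-52))/(784 + 3508) = (1177 - 2/7)/(784 + 3508) = (8237/7)/4292 = (8237/7)*(1/4292) = 8237/30044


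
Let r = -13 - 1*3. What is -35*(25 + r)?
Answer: -315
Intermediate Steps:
r = -16 (r = -13 - 3 = -16)
-35*(25 + r) = -35*(25 - 16) = -35*9 = -315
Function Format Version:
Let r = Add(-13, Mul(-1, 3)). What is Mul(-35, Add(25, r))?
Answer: -315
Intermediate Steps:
r = -16 (r = Add(-13, -3) = -16)
Mul(-35, Add(25, r)) = Mul(-35, Add(25, -16)) = Mul(-35, 9) = -315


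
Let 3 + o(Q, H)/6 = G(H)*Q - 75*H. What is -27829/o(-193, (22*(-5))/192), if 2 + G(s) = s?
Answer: -111316/12877 ≈ -8.6446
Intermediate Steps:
G(s) = -2 + s
o(Q, H) = -18 - 450*H + 6*Q*(-2 + H) (o(Q, H) = -18 + 6*((-2 + H)*Q - 75*H) = -18 + 6*(Q*(-2 + H) - 75*H) = -18 + 6*(-75*H + Q*(-2 + H)) = -18 + (-450*H + 6*Q*(-2 + H)) = -18 - 450*H + 6*Q*(-2 + H))
-27829/o(-193, (22*(-5))/192) = -27829/(-18 - 450*22*(-5)/192 + 6*(-193)*(-2 + (22*(-5))/192)) = -27829/(-18 - (-49500)/192 + 6*(-193)*(-2 - 110*1/192)) = -27829/(-18 - 450*(-55/96) + 6*(-193)*(-2 - 55/96)) = -27829/(-18 + 4125/16 + 6*(-193)*(-247/96)) = -27829/(-18 + 4125/16 + 47671/16) = -27829/12877/4 = -27829*4/12877 = -111316/12877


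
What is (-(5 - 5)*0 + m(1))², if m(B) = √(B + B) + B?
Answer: (1 + √2)² ≈ 5.8284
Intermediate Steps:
m(B) = B + √2*√B (m(B) = √(2*B) + B = √2*√B + B = B + √2*√B)
(-(5 - 5)*0 + m(1))² = (-(5 - 5)*0 + (1 + √2*√1))² = (-0*0 + (1 + √2*1))² = (-1*0 + (1 + √2))² = (0 + (1 + √2))² = (1 + √2)²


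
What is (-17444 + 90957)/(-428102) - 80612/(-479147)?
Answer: -713374987/205123788994 ≈ -0.0034778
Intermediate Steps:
(-17444 + 90957)/(-428102) - 80612/(-479147) = 73513*(-1/428102) - 80612*(-1/479147) = -73513/428102 + 80612/479147 = -713374987/205123788994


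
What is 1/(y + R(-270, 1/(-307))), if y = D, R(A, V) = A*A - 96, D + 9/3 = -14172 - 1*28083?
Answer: 1/30546 ≈ 3.2738e-5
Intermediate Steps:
D = -42258 (D = -3 + (-14172 - 1*28083) = -3 + (-14172 - 28083) = -3 - 42255 = -42258)
R(A, V) = -96 + A² (R(A, V) = A² - 96 = -96 + A²)
y = -42258
1/(y + R(-270, 1/(-307))) = 1/(-42258 + (-96 + (-270)²)) = 1/(-42258 + (-96 + 72900)) = 1/(-42258 + 72804) = 1/30546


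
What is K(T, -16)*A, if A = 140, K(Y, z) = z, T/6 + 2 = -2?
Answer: -2240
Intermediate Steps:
T = -24 (T = -12 + 6*(-2) = -12 - 12 = -24)
K(T, -16)*A = -16*140 = -2240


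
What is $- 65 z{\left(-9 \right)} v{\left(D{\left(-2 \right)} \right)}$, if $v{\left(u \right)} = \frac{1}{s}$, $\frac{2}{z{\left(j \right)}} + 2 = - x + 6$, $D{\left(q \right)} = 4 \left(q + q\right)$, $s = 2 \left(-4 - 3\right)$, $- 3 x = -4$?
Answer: $\frac{195}{56} \approx 3.4821$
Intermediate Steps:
$x = \frac{4}{3}$ ($x = \left(- \frac{1}{3}\right) \left(-4\right) = \frac{4}{3} \approx 1.3333$)
$s = -14$ ($s = 2 \left(-7\right) = -14$)
$D{\left(q \right)} = 8 q$ ($D{\left(q \right)} = 4 \cdot 2 q = 8 q$)
$z{\left(j \right)} = \frac{3}{4}$ ($z{\left(j \right)} = \frac{2}{-2 + \left(\left(-1\right) \frac{4}{3} + 6\right)} = \frac{2}{-2 + \left(- \frac{4}{3} + 6\right)} = \frac{2}{-2 + \frac{14}{3}} = \frac{2}{\frac{8}{3}} = 2 \cdot \frac{3}{8} = \frac{3}{4}$)
$v{\left(u \right)} = - \frac{1}{14}$ ($v{\left(u \right)} = \frac{1}{-14} = - \frac{1}{14}$)
$- 65 z{\left(-9 \right)} v{\left(D{\left(-2 \right)} \right)} = \left(-65\right) \frac{3}{4} \left(- \frac{1}{14}\right) = \left(- \frac{195}{4}\right) \left(- \frac{1}{14}\right) = \frac{195}{56}$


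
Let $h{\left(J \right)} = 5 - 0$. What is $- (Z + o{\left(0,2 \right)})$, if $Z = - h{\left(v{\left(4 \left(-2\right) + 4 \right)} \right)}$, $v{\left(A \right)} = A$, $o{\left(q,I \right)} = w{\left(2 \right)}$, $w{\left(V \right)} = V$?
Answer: $3$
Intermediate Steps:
$o{\left(q,I \right)} = 2$
$h{\left(J \right)} = 5$ ($h{\left(J \right)} = 5 + 0 = 5$)
$Z = -5$ ($Z = \left(-1\right) 5 = -5$)
$- (Z + o{\left(0,2 \right)}) = - (-5 + 2) = \left(-1\right) \left(-3\right) = 3$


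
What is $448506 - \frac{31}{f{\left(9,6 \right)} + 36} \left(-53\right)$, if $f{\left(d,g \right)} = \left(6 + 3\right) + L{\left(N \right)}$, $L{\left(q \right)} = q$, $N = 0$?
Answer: $\frac{20184413}{45} \approx 4.4854 \cdot 10^{5}$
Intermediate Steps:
$f{\left(d,g \right)} = 9$ ($f{\left(d,g \right)} = \left(6 + 3\right) + 0 = 9 + 0 = 9$)
$448506 - \frac{31}{f{\left(9,6 \right)} + 36} \left(-53\right) = 448506 - \frac{31}{9 + 36} \left(-53\right) = 448506 - \frac{31}{45} \left(-53\right) = 448506 - - \frac{1643}{45} = 448506 + \frac{1643}{45} = \frac{20184413}{45}$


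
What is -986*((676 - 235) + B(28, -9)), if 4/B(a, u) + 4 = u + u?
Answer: -4781114/11 ≈ -4.3465e+5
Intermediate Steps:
B(a, u) = 4/(-4 + 2*u) (B(a, u) = 4/(-4 + (u + u)) = 4/(-4 + 2*u))
-986*((676 - 235) + B(28, -9)) = -986*((676 - 235) + 2/(-2 - 9)) = -986*(441 + 2/(-11)) = -986*(441 + 2*(-1/11)) = -986*(441 - 2/11) = -986*4849/11 = -4781114/11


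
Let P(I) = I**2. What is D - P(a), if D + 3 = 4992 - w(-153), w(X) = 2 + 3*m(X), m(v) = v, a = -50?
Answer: 2946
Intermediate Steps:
w(X) = 2 + 3*X
D = 5446 (D = -3 + (4992 - (2 + 3*(-153))) = -3 + (4992 - (2 - 459)) = -3 + (4992 - 1*(-457)) = -3 + (4992 + 457) = -3 + 5449 = 5446)
D - P(a) = 5446 - 1*(-50)**2 = 5446 - 1*2500 = 5446 - 2500 = 2946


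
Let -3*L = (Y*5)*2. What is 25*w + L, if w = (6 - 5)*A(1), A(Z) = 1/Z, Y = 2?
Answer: 55/3 ≈ 18.333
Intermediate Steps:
L = -20/3 (L = -2*5*2/3 = -10*2/3 = -1/3*20 = -20/3 ≈ -6.6667)
w = 1 (w = (6 - 5)/1 = 1*1 = 1)
25*w + L = 25*1 - 20/3 = 25 - 20/3 = 55/3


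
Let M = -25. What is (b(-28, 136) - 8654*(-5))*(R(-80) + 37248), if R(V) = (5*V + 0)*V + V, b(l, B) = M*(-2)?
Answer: 2996357760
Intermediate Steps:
b(l, B) = 50 (b(l, B) = -25*(-2) = 50)
R(V) = V + 5*V² (R(V) = (5*V)*V + V = 5*V² + V = V + 5*V²)
(b(-28, 136) - 8654*(-5))*(R(-80) + 37248) = (50 - 8654*(-5))*(-80*(1 + 5*(-80)) + 37248) = (50 + 43270)*(-80*(1 - 400) + 37248) = 43320*(-80*(-399) + 37248) = 43320*(31920 + 37248) = 43320*69168 = 2996357760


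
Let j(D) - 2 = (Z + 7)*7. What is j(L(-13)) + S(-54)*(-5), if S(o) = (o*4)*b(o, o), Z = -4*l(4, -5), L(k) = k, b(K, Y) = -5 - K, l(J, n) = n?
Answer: 53111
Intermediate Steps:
Z = 20 (Z = -4*(-5) = 20)
S(o) = 4*o*(-5 - o) (S(o) = (o*4)*(-5 - o) = (4*o)*(-5 - o) = 4*o*(-5 - o))
j(D) = 191 (j(D) = 2 + (20 + 7)*7 = 2 + 27*7 = 2 + 189 = 191)
j(L(-13)) + S(-54)*(-5) = 191 - 4*(-54)*(5 - 54)*(-5) = 191 - 4*(-54)*(-49)*(-5) = 191 - 10584*(-5) = 191 + 52920 = 53111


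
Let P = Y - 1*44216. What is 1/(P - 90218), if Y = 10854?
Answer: -1/123580 ≈ -8.0919e-6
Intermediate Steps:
P = -33362 (P = 10854 - 1*44216 = 10854 - 44216 = -33362)
1/(P - 90218) = 1/(-33362 - 90218) = 1/(-123580) = -1/123580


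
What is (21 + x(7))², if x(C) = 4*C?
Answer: 2401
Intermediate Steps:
(21 + x(7))² = (21 + 4*7)² = (21 + 28)² = 49² = 2401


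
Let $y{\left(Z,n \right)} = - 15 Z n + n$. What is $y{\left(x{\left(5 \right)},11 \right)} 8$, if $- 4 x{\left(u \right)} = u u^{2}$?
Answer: $41338$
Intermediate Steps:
$x{\left(u \right)} = - \frac{u^{3}}{4}$ ($x{\left(u \right)} = - \frac{u u^{2}}{4} = - \frac{u^{3}}{4}$)
$y{\left(Z,n \right)} = n - 15 Z n$ ($y{\left(Z,n \right)} = - 15 Z n + n = n - 15 Z n$)
$y{\left(x{\left(5 \right)},11 \right)} 8 = 11 \left(1 - 15 \left(- \frac{5^{3}}{4}\right)\right) 8 = 11 \left(1 - 15 \left(\left(- \frac{1}{4}\right) 125\right)\right) 8 = 11 \left(1 - - \frac{1875}{4}\right) 8 = 11 \left(1 + \frac{1875}{4}\right) 8 = 11 \cdot \frac{1879}{4} \cdot 8 = \frac{20669}{4} \cdot 8 = 41338$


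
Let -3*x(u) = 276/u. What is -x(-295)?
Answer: -92/295 ≈ -0.31186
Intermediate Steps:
x(u) = -92/u
-x(-295) = -(-92)/(-295) = -(-92)*(-1)/295 = -1*92/295 = -92/295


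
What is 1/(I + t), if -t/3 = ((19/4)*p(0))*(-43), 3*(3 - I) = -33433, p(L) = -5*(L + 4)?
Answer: -3/3323 ≈ -0.00090280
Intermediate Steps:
p(L) = -20 - 5*L (p(L) = -5*(4 + L) = -20 - 5*L)
I = 33442/3 (I = 3 - 1/3*(-33433) = 3 + 33433/3 = 33442/3 ≈ 11147.)
t = -12255 (t = -3*(19/4)*(-20 - 5*0)*(-43) = -3*(19*(1/4))*(-20 + 0)*(-43) = -3*(19/4)*(-20)*(-43) = -(-285)*(-43) = -3*4085 = -12255)
1/(I + t) = 1/(33442/3 - 12255) = 1/(-3323/3) = -3/3323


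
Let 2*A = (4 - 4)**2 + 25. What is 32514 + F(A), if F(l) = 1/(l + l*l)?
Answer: 21946954/675 ≈ 32514.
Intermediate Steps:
A = 25/2 (A = ((4 - 4)**2 + 25)/2 = (0**2 + 25)/2 = (0 + 25)/2 = (1/2)*25 = 25/2 ≈ 12.500)
F(l) = 1/(l + l**2)
32514 + F(A) = 32514 + 1/((25/2)*(1 + 25/2)) = 32514 + 2/(25*(27/2)) = 32514 + (2/25)*(2/27) = 32514 + 4/675 = 21946954/675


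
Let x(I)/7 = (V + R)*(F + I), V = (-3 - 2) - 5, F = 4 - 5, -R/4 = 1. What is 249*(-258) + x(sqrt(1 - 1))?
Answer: -64144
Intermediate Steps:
R = -4 (R = -4*1 = -4)
F = -1
V = -10 (V = -5 - 5 = -10)
x(I) = 98 - 98*I (x(I) = 7*((-10 - 4)*(-1 + I)) = 7*(-14*(-1 + I)) = 7*(14 - 14*I) = 98 - 98*I)
249*(-258) + x(sqrt(1 - 1)) = 249*(-258) + (98 - 98*sqrt(1 - 1)) = -64242 + (98 - 98*sqrt(0)) = -64242 + (98 - 98*0) = -64242 + (98 + 0) = -64242 + 98 = -64144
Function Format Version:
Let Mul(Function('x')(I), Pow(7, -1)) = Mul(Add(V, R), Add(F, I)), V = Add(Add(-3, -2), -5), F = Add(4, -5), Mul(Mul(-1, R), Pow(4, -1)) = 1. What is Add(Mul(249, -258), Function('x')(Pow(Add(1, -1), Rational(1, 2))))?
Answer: -64144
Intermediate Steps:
R = -4 (R = Mul(-4, 1) = -4)
F = -1
V = -10 (V = Add(-5, -5) = -10)
Function('x')(I) = Add(98, Mul(-98, I)) (Function('x')(I) = Mul(7, Mul(Add(-10, -4), Add(-1, I))) = Mul(7, Mul(-14, Add(-1, I))) = Mul(7, Add(14, Mul(-14, I))) = Add(98, Mul(-98, I)))
Add(Mul(249, -258), Function('x')(Pow(Add(1, -1), Rational(1, 2)))) = Add(Mul(249, -258), Add(98, Mul(-98, Pow(Add(1, -1), Rational(1, 2))))) = Add(-64242, Add(98, Mul(-98, Pow(0, Rational(1, 2))))) = Add(-64242, Add(98, Mul(-98, 0))) = Add(-64242, Add(98, 0)) = Add(-64242, 98) = -64144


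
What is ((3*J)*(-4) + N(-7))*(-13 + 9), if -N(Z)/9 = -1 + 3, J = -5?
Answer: -168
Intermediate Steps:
N(Z) = -18 (N(Z) = -9*(-1 + 3) = -9*2 = -18)
((3*J)*(-4) + N(-7))*(-13 + 9) = ((3*(-5))*(-4) - 18)*(-13 + 9) = (-15*(-4) - 18)*(-4) = (60 - 18)*(-4) = 42*(-4) = -168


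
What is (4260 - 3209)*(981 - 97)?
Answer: 929084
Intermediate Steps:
(4260 - 3209)*(981 - 97) = 1051*884 = 929084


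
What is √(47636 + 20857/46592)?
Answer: √403944881158/2912 ≈ 218.26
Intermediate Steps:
√(47636 + 20857/46592) = √(2219477369/46592) = √403944881158/2912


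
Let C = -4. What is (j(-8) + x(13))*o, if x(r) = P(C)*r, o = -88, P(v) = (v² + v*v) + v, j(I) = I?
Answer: -31328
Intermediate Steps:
P(v) = v + 2*v² (P(v) = (v² + v²) + v = 2*v² + v = v + 2*v²)
x(r) = 28*r (x(r) = (-4*(1 + 2*(-4)))*r = (-4*(1 - 8))*r = (-4*(-7))*r = 28*r)
(j(-8) + x(13))*o = (-8 + 28*13)*(-88) = (-8 + 364)*(-88) = 356*(-88) = -31328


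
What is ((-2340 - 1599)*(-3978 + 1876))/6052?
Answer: 4139889/3026 ≈ 1368.1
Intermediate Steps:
((-2340 - 1599)*(-3978 + 1876))/6052 = -3939*(-2102)*(1/6052) = 8279778*(1/6052) = 4139889/3026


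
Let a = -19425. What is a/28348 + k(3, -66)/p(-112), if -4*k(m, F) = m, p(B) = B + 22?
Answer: -575663/850440 ≈ -0.67690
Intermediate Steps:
p(B) = 22 + B
k(m, F) = -m/4
a/28348 + k(3, -66)/p(-112) = -19425/28348 + (-1/4*3)/(22 - 112) = -19425*1/28348 - 3/4/(-90) = -19425/28348 - 3/4*(-1/90) = -19425/28348 + 1/120 = -575663/850440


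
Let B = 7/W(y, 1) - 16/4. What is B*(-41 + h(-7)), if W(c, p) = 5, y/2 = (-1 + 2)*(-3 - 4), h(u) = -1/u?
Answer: 3718/35 ≈ 106.23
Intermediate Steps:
y = -14 (y = 2*((-1 + 2)*(-3 - 4)) = 2*(1*(-7)) = 2*(-7) = -14)
B = -13/5 (B = 7/5 - 16/4 = 7*(⅕) - 16*¼ = 7/5 - 4 = -13/5 ≈ -2.6000)
B*(-41 + h(-7)) = -13*(-41 - 1/(-7))/5 = -13*(-41 - 1*(-⅐))/5 = -13*(-41 + ⅐)/5 = -13/5*(-286/7) = 3718/35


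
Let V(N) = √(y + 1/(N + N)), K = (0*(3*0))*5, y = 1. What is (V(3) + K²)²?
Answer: 7/6 ≈ 1.1667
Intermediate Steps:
K = 0 (K = (0*0)*5 = 0*5 = 0)
V(N) = √(1 + 1/(2*N)) (V(N) = √(1 + 1/(N + N)) = √(1 + 1/(2*N)))
(V(3) + K²)² = (√(4 + 2/3)/2 + 0²)² = (√(4 + 2*(⅓))/2 + 0)² = (√(4 + ⅔)/2 + 0)² = (√(14/3)/2 + 0)² = ((√42/3)/2 + 0)² = (√42/6 + 0)² = (√42/6)² = 7/6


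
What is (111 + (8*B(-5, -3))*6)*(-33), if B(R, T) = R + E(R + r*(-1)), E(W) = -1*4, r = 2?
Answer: 10593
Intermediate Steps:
E(W) = -4
B(R, T) = -4 + R (B(R, T) = R - 4 = -4 + R)
(111 + (8*B(-5, -3))*6)*(-33) = (111 + (8*(-4 - 5))*6)*(-33) = (111 + (8*(-9))*6)*(-33) = (111 - 72*6)*(-33) = (111 - 432)*(-33) = -321*(-33) = 10593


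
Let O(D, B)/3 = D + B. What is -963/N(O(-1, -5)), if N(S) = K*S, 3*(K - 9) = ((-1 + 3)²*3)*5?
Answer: 107/58 ≈ 1.8448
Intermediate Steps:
K = 29 (K = 9 + (((-1 + 3)²*3)*5)/3 = 9 + ((2²*3)*5)/3 = 9 + ((4*3)*5)/3 = 9 + (12*5)/3 = 9 + (⅓)*60 = 9 + 20 = 29)
O(D, B) = 3*B + 3*D (O(D, B) = 3*(D + B) = 3*(B + D) = 3*B + 3*D)
N(S) = 29*S
-963/N(O(-1, -5)) = -963*1/(29*(3*(-5) + 3*(-1))) = -963*1/(29*(-15 - 3)) = -963/(29*(-18)) = -963/(-522) = -963*(-1/522) = 107/58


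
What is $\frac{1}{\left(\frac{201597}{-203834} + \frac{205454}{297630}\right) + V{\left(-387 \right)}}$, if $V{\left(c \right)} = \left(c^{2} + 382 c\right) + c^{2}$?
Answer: $\frac{30333556710}{4601712825731603} \approx 6.5918 \cdot 10^{-6}$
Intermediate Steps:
$V{\left(c \right)} = 2 c^{2} + 382 c$
$\frac{1}{\left(\frac{201597}{-203834} + \frac{205454}{297630}\right) + V{\left(-387 \right)}} = \frac{1}{\left(\frac{201597}{-203834} + \frac{205454}{297630}\right) + 2 \left(-387\right) \left(191 - 387\right)} = \frac{1}{\left(201597 \left(- \frac{1}{203834}\right) + 205454 \cdot \frac{1}{297630}\right) + 2 \left(-387\right) \left(-196\right)} = \frac{1}{\left(- \frac{201597}{203834} + \frac{102727}{148815}\right) + 151704} = \frac{1}{- \frac{9061402237}{30333556710} + 151704} = \frac{1}{\frac{4601712825731603}{30333556710}} = \frac{30333556710}{4601712825731603}$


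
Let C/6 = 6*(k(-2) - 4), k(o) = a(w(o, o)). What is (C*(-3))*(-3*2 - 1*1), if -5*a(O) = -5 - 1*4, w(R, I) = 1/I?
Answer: -8316/5 ≈ -1663.2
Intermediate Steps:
w(R, I) = 1/I
a(O) = 9/5 (a(O) = -(-5 - 1*4)/5 = -(-5 - 4)/5 = -⅕*(-9) = 9/5)
k(o) = 9/5
C = -396/5 (C = 6*(6*(9/5 - 4)) = 6*(6*(-11/5)) = 6*(-66/5) = -396/5 ≈ -79.200)
(C*(-3))*(-3*2 - 1*1) = (-396/5*(-3))*(-3*2 - 1*1) = 1188*(-6 - 1)/5 = (1188/5)*(-7) = -8316/5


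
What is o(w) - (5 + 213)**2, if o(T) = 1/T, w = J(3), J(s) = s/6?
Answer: -47522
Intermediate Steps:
J(s) = s/6 (J(s) = s*(1/6) = s/6)
w = 1/2 (w = (1/6)*3 = 1/2 ≈ 0.50000)
o(w) - (5 + 213)**2 = 1/(1/2) - (5 + 213)**2 = 2 - 1*218**2 = 2 - 1*47524 = 2 - 47524 = -47522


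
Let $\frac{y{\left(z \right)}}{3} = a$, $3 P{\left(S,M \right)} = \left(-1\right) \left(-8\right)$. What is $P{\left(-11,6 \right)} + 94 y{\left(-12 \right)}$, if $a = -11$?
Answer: $- \frac{9298}{3} \approx -3099.3$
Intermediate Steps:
$P{\left(S,M \right)} = \frac{8}{3}$ ($P{\left(S,M \right)} = \frac{\left(-1\right) \left(-8\right)}{3} = \frac{1}{3} \cdot 8 = \frac{8}{3}$)
$y{\left(z \right)} = -33$ ($y{\left(z \right)} = 3 \left(-11\right) = -33$)
$P{\left(-11,6 \right)} + 94 y{\left(-12 \right)} = \frac{8}{3} + 94 \left(-33\right) = \frac{8}{3} - 3102 = - \frac{9298}{3}$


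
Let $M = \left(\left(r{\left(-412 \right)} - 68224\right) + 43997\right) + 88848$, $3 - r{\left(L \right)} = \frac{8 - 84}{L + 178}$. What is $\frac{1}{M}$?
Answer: $\frac{117}{7560970} \approx 1.5474 \cdot 10^{-5}$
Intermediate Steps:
$r{\left(L \right)} = 3 + \frac{76}{178 + L}$ ($r{\left(L \right)} = 3 - \frac{8 - 84}{L + 178} = 3 - - \frac{76}{178 + L} = 3 + \frac{76}{178 + L}$)
$M = \frac{7560970}{117}$ ($M = \left(\left(\frac{610 + 3 \left(-412\right)}{178 - 412} - 68224\right) + 43997\right) + 88848 = \left(\left(\frac{610 - 1236}{-234} - 68224\right) + 43997\right) + 88848 = \left(\left(\left(- \frac{1}{234}\right) \left(-626\right) - 68224\right) + 43997\right) + 88848 = \left(\left(\frac{313}{117} - 68224\right) + 43997\right) + 88848 = \left(- \frac{7981895}{117} + 43997\right) + 88848 = - \frac{2834246}{117} + 88848 = \frac{7560970}{117} \approx 64624.0$)
$\frac{1}{M} = \frac{1}{\frac{7560970}{117}} = \frac{117}{7560970}$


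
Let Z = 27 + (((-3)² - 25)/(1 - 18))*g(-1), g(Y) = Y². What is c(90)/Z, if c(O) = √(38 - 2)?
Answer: 102/475 ≈ 0.21474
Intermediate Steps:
c(O) = 6 (c(O) = √36 = 6)
Z = 475/17 (Z = 27 + (((-3)² - 25)/(1 - 18))*(-1)² = 27 + ((9 - 25)/(-17))*1 = 27 - 16*(-1/17)*1 = 27 + (16/17)*1 = 27 + 16/17 = 475/17 ≈ 27.941)
c(90)/Z = 6/(475/17) = 6*(17/475) = 102/475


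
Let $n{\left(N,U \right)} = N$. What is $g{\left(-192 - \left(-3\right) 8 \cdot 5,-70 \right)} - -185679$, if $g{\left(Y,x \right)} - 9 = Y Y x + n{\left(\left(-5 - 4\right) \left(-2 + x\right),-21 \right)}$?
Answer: $-176544$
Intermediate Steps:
$g{\left(Y,x \right)} = 27 - 9 x + x Y^{2}$ ($g{\left(Y,x \right)} = 9 + \left(Y Y x + \left(-5 - 4\right) \left(-2 + x\right)\right) = 9 + \left(Y^{2} x - 9 \left(-2 + x\right)\right) = 9 - \left(-18 + 9 x - x Y^{2}\right) = 9 + \left(18 - 9 x + x Y^{2}\right) = 27 - 9 x + x Y^{2}$)
$g{\left(-192 - \left(-3\right) 8 \cdot 5,-70 \right)} - -185679 = \left(27 - -630 - 70 \left(-192 - \left(-3\right) 8 \cdot 5\right)^{2}\right) - -185679 = \left(27 + 630 - 70 \left(-192 - \left(-24\right) 5\right)^{2}\right) + 185679 = \left(27 + 630 - 70 \left(-192 - -120\right)^{2}\right) + 185679 = \left(27 + 630 - 70 \left(-192 + 120\right)^{2}\right) + 185679 = \left(27 + 630 - 70 \left(-72\right)^{2}\right) + 185679 = \left(27 + 630 - 362880\right) + 185679 = -362223 + 185679 = -176544$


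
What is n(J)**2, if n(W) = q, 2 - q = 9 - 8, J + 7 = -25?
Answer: 1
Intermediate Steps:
J = -32 (J = -7 - 25 = -32)
q = 1 (q = 2 - (9 - 8) = 2 - 1*1 = 2 - 1 = 1)
n(W) = 1
n(J)**2 = 1**2 = 1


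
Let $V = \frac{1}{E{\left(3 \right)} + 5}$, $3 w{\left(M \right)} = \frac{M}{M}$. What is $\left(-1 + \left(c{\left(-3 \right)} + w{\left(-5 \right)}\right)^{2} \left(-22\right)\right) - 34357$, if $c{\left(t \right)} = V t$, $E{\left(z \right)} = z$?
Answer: $- \frac{9895115}{288} \approx -34358.0$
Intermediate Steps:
$w{\left(M \right)} = \frac{1}{3}$ ($w{\left(M \right)} = \frac{M \frac{1}{M}}{3} = \frac{1}{3} \cdot 1 = \frac{1}{3}$)
$V = \frac{1}{8}$ ($V = \frac{1}{3 + 5} = \frac{1}{8} \approx 0.125$)
$c{\left(t \right)} = \frac{t}{8}$
$\left(-1 + \left(c{\left(-3 \right)} + w{\left(-5 \right)}\right)^{2} \left(-22\right)\right) - 34357 = \left(-1 + \left(\frac{1}{8} \left(-3\right) + \frac{1}{3}\right)^{2} \left(-22\right)\right) - 34357 = \left(-1 + \left(- \frac{3}{8} + \frac{1}{3}\right)^{2} \left(-22\right)\right) - 34357 = \left(-1 + \left(- \frac{1}{24}\right)^{2} \left(-22\right)\right) - 34357 = \left(-1 + \frac{1}{576} \left(-22\right)\right) - 34357 = \left(-1 - \frac{11}{288}\right) - 34357 = - \frac{299}{288} - 34357 = - \frac{9895115}{288}$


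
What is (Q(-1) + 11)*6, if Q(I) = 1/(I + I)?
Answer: 63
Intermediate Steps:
Q(I) = 1/(2*I)
(Q(-1) + 11)*6 = ((½)/(-1) + 11)*6 = ((½)*(-1) + 11)*6 = (-½ + 11)*6 = (21/2)*6 = 63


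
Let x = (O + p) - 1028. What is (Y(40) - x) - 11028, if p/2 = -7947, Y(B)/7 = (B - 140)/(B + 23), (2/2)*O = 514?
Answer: 48320/9 ≈ 5368.9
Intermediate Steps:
O = 514
Y(B) = 7*(-140 + B)/(23 + B) (Y(B) = 7*((B - 140)/(B + 23)) = 7*((-140 + B)/(23 + B)) = 7*(-140 + B)/(23 + B))
p = -15894 (p = 2*(-7947) = -15894)
x = -16408 (x = (514 - 15894) - 1028 = -15380 - 1028 = -16408)
(Y(40) - x) - 11028 = (7*(-140 + 40)/(23 + 40) - 1*(-16408)) - 11028 = (7*(-100)/63 + 16408) - 11028 = (7*(1/63)*(-100) + 16408) - 11028 = (-100/9 + 16408) - 11028 = 147572/9 - 11028 = 48320/9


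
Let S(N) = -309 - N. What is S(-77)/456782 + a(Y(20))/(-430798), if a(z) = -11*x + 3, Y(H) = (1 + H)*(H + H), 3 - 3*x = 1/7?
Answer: -1013566541/2066198106378 ≈ -0.00049055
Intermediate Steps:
x = 20/21 (x = 1 - ⅓/7 = 1 - ⅓*⅐ = 1 - 1/21 = 20/21 ≈ 0.95238)
Y(H) = 2*H*(1 + H) (Y(H) = (1 + H)*(2*H) = 2*H*(1 + H))
a(z) = -157/21 (a(z) = -11*20/21 + 3 = -220/21 + 3 = -157/21)
S(-77)/456782 + a(Y(20))/(-430798) = (-309 - 1*(-77))/456782 - 157/21/(-430798) = (-309 + 77)*(1/456782) - 157/21*(-1/430798) = -232*1/456782 + 157/9046758 = -116/228391 + 157/9046758 = -1013566541/2066198106378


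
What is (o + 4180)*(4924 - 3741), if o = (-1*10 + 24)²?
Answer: 5176808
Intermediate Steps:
o = 196 (o = (-10 + 24)² = 14² = 196)
(o + 4180)*(4924 - 3741) = (196 + 4180)*(4924 - 3741) = 4376*1183 = 5176808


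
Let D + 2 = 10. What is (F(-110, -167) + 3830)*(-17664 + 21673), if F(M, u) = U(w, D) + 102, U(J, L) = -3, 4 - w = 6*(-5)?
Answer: 15751361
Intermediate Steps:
D = 8 (D = -2 + 10 = 8)
w = 34 (w = 4 - 6*(-5) = 4 - 1*(-30) = 4 + 30 = 34)
F(M, u) = 99 (F(M, u) = -3 + 102 = 99)
(F(-110, -167) + 3830)*(-17664 + 21673) = (99 + 3830)*(-17664 + 21673) = 3929*4009 = 15751361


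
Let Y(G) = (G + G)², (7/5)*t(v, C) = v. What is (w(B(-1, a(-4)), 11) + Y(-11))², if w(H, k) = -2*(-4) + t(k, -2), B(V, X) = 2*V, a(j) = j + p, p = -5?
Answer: 12243001/49 ≈ 2.4986e+5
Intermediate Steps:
t(v, C) = 5*v/7
Y(G) = 4*G² (Y(G) = (2*G)² = 4*G²)
a(j) = -5 + j (a(j) = j - 5 = -5 + j)
w(H, k) = 8 + 5*k/7 (w(H, k) = -2*(-4) + 5*k/7 = 8 + 5*k/7)
(w(B(-1, a(-4)), 11) + Y(-11))² = ((8 + (5/7)*11) + 4*(-11)²)² = ((8 + 55/7) + 4*121)² = (111/7 + 484)² = (3499/7)² = 12243001/49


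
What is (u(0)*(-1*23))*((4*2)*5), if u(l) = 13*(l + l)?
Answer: 0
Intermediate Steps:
u(l) = 26*l (u(l) = 13*(2*l) = 26*l)
(u(0)*(-1*23))*((4*2)*5) = ((26*0)*(-1*23))*((4*2)*5) = (0*(-23))*(8*5) = 0*40 = 0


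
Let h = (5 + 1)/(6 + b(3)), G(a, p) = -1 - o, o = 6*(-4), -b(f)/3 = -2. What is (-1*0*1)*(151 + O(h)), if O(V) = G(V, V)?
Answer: 0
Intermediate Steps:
b(f) = 6 (b(f) = -3*(-2) = 6)
o = -24
G(a, p) = 23 (G(a, p) = -1 - 1*(-24) = -1 + 24 = 23)
h = ½ (h = (5 + 1)/(6 + 6) = 6/12 = 6*(1/12) = ½ ≈ 0.50000)
O(V) = 23
(-1*0*1)*(151 + O(h)) = (-1*0*1)*(151 + 23) = (0*1)*174 = 0*174 = 0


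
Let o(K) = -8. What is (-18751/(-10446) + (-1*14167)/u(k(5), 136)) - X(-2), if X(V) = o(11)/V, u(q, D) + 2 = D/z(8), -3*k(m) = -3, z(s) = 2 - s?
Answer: 110565251/193251 ≈ 572.13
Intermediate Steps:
k(m) = 1 (k(m) = -⅓*(-3) = 1)
u(q, D) = -2 - D/6 (u(q, D) = -2 + D/(2 - 1*8) = -2 + D/(2 - 8) = -2 + D/(-6) = -2 + D*(-⅙) = -2 - D/6)
X(V) = -8/V
(-18751/(-10446) + (-1*14167)/u(k(5), 136)) - X(-2) = (-18751/(-10446) + (-1*14167)/(-2 - ⅙*136)) - (-8)/(-2) = (-18751*(-1/10446) - 14167/(-2 - 68/3)) - (-8)*(-1)/2 = (18751/10446 - 14167/(-74/3)) - 1*4 = (18751/10446 - 14167*(-3/74)) - 4 = (18751/10446 + 42501/74) - 4 = 111338255/193251 - 4 = 110565251/193251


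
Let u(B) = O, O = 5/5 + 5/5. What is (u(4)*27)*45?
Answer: 2430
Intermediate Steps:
O = 2 (O = 5*(⅕) + 5*(⅕) = 1 + 1 = 2)
u(B) = 2
(u(4)*27)*45 = (2*27)*45 = 54*45 = 2430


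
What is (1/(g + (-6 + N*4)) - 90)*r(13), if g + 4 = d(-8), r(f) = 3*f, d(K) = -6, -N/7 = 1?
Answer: -154479/44 ≈ -3510.9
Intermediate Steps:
N = -7 (N = -7*1 = -7)
g = -10 (g = -4 - 6 = -10)
(1/(g + (-6 + N*4)) - 90)*r(13) = (1/(-10 + (-6 - 7*4)) - 90)*(3*13) = (1/(-10 + (-6 - 28)) - 90)*39 = (1/(-10 - 34) - 90)*39 = (1/(-44) - 90)*39 = (-1/44 - 90)*39 = -3961/44*39 = -154479/44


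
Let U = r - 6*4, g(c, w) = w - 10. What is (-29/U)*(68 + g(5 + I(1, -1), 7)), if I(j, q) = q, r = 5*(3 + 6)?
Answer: -1885/21 ≈ -89.762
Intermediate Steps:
r = 45 (r = 5*9 = 45)
g(c, w) = -10 + w
U = 21 (U = 45 - 6*4 = 45 - 24 = 21)
(-29/U)*(68 + g(5 + I(1, -1), 7)) = (-29/21)*(68 + (-10 + 7)) = (-29*1/21)*(68 - 3) = -29/21*65 = -1885/21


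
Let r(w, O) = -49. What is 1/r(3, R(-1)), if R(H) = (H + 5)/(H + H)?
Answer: -1/49 ≈ -0.020408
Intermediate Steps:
R(H) = (5 + H)/(2*H) (R(H) = (5 + H)/((2*H)) = (5 + H)*(1/(2*H)) = (5 + H)/(2*H))
1/r(3, R(-1)) = 1/(-49) = -1/49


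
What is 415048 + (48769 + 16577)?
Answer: 480394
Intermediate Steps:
415048 + (48769 + 16577) = 415048 + 65346 = 480394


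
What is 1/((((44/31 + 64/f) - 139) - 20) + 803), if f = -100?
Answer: 775/499704 ≈ 0.0015509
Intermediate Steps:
1/((((44/31 + 64/f) - 139) - 20) + 803) = 1/((((44/31 + 64/(-100)) - 139) - 20) + 803) = 1/((((44*(1/31) + 64*(-1/100)) - 139) - 20) + 803) = 1/((((44/31 - 16/25) - 139) - 20) + 803) = 1/(((604/775 - 139) - 20) + 803) = 1/((-107121/775 - 20) + 803) = 1/(-122621/775 + 803) = 1/(499704/775) = 775/499704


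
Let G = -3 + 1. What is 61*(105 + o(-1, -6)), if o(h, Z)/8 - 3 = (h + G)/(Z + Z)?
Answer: 7991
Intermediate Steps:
G = -2
o(h, Z) = 24 + 4*(-2 + h)/Z (o(h, Z) = 24 + 8*((h - 2)/(Z + Z)) = 24 + 8*((-2 + h)/((2*Z))) = 24 + 8*((-2 + h)*(1/(2*Z))) = 24 + 8*((-2 + h)/(2*Z)) = 24 + 4*(-2 + h)/Z)
61*(105 + o(-1, -6)) = 61*(105 + 4*(-2 - 1 + 6*(-6))/(-6)) = 61*(105 + 4*(-1/6)*(-2 - 1 - 36)) = 61*(105 + 4*(-1/6)*(-39)) = 61*(105 + 26) = 61*131 = 7991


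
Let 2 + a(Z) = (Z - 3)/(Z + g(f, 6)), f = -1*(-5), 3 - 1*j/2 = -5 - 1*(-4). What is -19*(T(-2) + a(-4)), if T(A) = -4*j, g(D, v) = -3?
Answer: 627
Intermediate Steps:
j = 8 (j = 6 - 2*(-5 - 1*(-4)) = 6 - 2*(-5 + 4) = 6 - 2*(-1) = 6 + 2 = 8)
f = 5
a(Z) = -1 (a(Z) = -2 + (Z - 3)/(Z - 3) = -2 + (-3 + Z)/(-3 + Z) = -2 + 1 = -1)
T(A) = -32 (T(A) = -4*8 = -32)
-19*(T(-2) + a(-4)) = -19*(-32 - 1) = -19*(-33) = 627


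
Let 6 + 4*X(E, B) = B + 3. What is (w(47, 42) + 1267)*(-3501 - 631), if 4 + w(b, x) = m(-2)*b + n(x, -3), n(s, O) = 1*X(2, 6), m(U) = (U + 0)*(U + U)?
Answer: -6775447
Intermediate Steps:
X(E, B) = -¾ + B/4 (X(E, B) = -3/2 + (B + 3)/4 = -3/2 + (3 + B)/4 = -3/2 + (¾ + B/4) = -¾ + B/4)
m(U) = 2*U² (m(U) = U*(2*U) = 2*U²)
n(s, O) = ¾ (n(s, O) = 1*(-¾ + (¼)*6) = 1*(-¾ + 3/2) = 1*(¾) = ¾)
w(b, x) = -13/4 + 8*b (w(b, x) = -4 + ((2*(-2)²)*b + ¾) = -4 + ((2*4)*b + ¾) = -4 + (8*b + ¾) = -4 + (¾ + 8*b) = -13/4 + 8*b)
(w(47, 42) + 1267)*(-3501 - 631) = ((-13/4 + 8*47) + 1267)*(-3501 - 631) = ((-13/4 + 376) + 1267)*(-4132) = (1491/4 + 1267)*(-4132) = (6559/4)*(-4132) = -6775447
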